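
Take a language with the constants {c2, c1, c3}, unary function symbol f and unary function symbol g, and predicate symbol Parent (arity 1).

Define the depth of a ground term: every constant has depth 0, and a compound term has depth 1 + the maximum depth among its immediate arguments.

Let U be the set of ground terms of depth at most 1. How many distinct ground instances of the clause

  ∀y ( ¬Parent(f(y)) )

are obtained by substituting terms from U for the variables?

Ground terms of depth ≤ 1:
  Count level by level. With function symbols f/1, g/1, the terms of depth ≤ k are the 3 constants together with each function applied to depth-≤(k−1) tuples, so N_k = 3 + N_{k-1} + N_{k-1}.
  N_0 = 3
  N_1 = 3 + 3 + 3 = 9
So there are 9 ground terms available for substitution.
The body mentions the single quantified variable y; since ground terms form a free algebra, no two substitutions collapse to the same formula.
Number of ground instances = 9.

9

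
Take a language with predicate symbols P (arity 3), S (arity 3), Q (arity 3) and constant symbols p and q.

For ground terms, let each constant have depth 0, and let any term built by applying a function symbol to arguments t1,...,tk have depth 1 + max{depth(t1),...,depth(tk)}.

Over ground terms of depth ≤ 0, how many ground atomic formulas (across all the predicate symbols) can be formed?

First count ground terms of depth ≤ 0.
With no function symbols every ground term is a constant, so there are exactly 2 ground terms at every depth bound.
N_0 = 2
Explicitly: p, q.
So |H| = 2.
For each predicate symbol, the number of ground atoms is |H| raised to its arity; summing:
  P: 2^3 = 8;  S: 2^3 = 8;  Q: 2^3 = 8
Total ground atoms: 8 + 8 + 8 = 24.

24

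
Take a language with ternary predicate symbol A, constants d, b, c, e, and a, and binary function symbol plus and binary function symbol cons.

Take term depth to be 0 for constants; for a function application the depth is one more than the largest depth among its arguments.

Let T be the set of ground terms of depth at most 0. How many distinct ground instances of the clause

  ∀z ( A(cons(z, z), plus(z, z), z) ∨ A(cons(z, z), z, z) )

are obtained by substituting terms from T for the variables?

5

Ground terms of depth ≤ 0:
  Write N_k for the number of ground terms of depth ≤ k. A term of depth ≤ k is either a constant or a function symbol applied to arguments of depth ≤ k−1, so N_k = 5 + N_{k-1}^2 + N_{k-1}^2.
  N_0 = 5
  Explicitly: d, b, c, e, a.
So there are 5 ground terms available for substitution.
The clause has 1 distinct variable (z), which appears in the body. In the free term algebra distinct substitutions yield syntactically distinct ground instances.
Number of ground instances = 5.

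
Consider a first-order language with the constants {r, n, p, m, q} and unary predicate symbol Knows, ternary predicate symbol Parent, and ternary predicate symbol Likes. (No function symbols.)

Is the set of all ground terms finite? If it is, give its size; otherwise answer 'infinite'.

5

There are no function symbols, so every ground term is one of the 5 constants.
The Herbrand universe is {r, n, p, m, q}, which is finite with 5 elements.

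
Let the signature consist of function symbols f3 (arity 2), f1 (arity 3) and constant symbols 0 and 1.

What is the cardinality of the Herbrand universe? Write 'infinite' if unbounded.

The signature has at least one function symbol (f3, arity 2) and at least one constant (0).
Iterating f3 gives infinitely many distinct ground terms: 0, f3(0, 0), f3(f3(0, 0), f3(0, 0)), ...
So the Herbrand universe is infinite.

infinite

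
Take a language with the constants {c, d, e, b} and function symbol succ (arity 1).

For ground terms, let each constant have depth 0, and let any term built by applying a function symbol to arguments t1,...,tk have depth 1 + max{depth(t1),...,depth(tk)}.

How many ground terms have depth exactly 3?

4

Let N_k count ground terms of depth at most k. Each non-constant term of depth ≤ k is some function symbol applied to depth-≤(k−1) arguments, giving N_k = 4 + N_{k-1}.
N_0 = 4
N_1 = 4 + 4 = 8
N_2 = 4 + 8 = 12
N_3 = 4 + 12 = 16
Terms of depth exactly 3: N_3 − N_2 = 16 − 12 = 4.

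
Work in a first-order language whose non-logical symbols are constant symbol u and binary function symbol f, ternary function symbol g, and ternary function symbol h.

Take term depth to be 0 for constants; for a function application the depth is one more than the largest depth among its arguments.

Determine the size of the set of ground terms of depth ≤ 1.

Let N_k = |{terms of depth ≤ k}|. Then N_0 = 1 and N_k = 1 + N_{k-1}^2 + N_{k-1}^3 + N_{k-1}^3 for k ≥ 1 (one summand per function symbol, arity giving the exponent).
N_0 = 1
N_1 = 1 + 1^2 + 1^3 + 1^3 = 4
Explicitly: u, f(u, u), g(u, u, u), h(u, u, u).

4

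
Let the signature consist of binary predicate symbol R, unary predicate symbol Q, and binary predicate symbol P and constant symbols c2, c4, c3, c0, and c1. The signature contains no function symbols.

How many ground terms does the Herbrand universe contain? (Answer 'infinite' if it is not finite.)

There are no function symbols, so every ground term is one of the 5 constants.
The Herbrand universe is {c2, c4, c3, c0, c1}, which is finite with 5 elements.

5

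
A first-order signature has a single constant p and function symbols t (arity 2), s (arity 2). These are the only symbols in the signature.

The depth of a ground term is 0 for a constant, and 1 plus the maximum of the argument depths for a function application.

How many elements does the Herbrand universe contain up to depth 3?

Write N_k for the number of ground terms of depth ≤ k. A term of depth ≤ k is either a constant or a function symbol applied to arguments of depth ≤ k−1, so N_k = 1 + N_{k-1}^2 + N_{k-1}^2.
N_0 = 1
N_1 = 1 + 1^2 + 1^2 = 3
N_2 = 1 + 3^2 + 3^2 = 19
N_3 = 1 + 19^2 + 19^2 = 723

723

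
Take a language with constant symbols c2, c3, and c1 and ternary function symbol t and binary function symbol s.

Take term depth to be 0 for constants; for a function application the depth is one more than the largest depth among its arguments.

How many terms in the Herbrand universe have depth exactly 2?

Let N_k = |{terms of depth ≤ k}|. Then N_0 = 3 and N_k = 3 + N_{k-1}^3 + N_{k-1}^2 for k ≥ 1 (one summand per function symbol, arity giving the exponent).
N_0 = 3
N_1 = 3 + 3^3 + 3^2 = 39
N_2 = 3 + 39^3 + 39^2 = 60843
Terms of depth exactly 2: N_2 − N_1 = 60843 − 39 = 60804.

60804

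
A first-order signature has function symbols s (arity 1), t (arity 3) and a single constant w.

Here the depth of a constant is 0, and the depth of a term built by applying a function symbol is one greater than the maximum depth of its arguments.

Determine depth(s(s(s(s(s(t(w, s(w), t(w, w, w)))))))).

depth(s(w)) = 1 + depth(w) = 1 + 0 = 1
depth(t(w, w, w)) = 1 + max(0, 0, 0) = 1
depth(t(w, s(w), t(w, w, w))) = 1 + max(0, 1, 1) = 2
depth(s(t(w, s(w), t(w, w, w)))) = 1 + depth(t(w, s(w), t(w, w, w))) = 1 + 2 = 3
depth(s(s(t(w, s(w), t(w, w, w))))) = 1 + depth(s(t(w, s(w), t(w, w, w)))) = 1 + 3 = 4
depth(s(s(s(t(w, s(w), t(w, w, w)))))) = 1 + depth(s(s(t(w, s(w), t(w, w, w))))) = 1 + 4 = 5
depth(s(s(s(s(t(w, s(w), t(w, w, w))))))) = 1 + depth(s(s(s(t(w, s(w), t(w, w, w)))))) = 1 + 5 = 6
depth(s(s(s(s(s(t(w, s(w), t(w, w, w)))))))) = 1 + depth(s(s(s(s(t(w, s(w), t(w, w, w))))))) = 1 + 6 = 7

7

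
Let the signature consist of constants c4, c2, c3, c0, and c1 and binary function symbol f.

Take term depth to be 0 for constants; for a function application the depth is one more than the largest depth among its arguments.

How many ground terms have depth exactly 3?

818125

Let N_k = |{terms of depth ≤ k}|. Then N_0 = 5 and N_k = 5 + N_{k-1}^2 for k ≥ 1 (one summand per function symbol, arity giving the exponent).
N_0 = 5
N_1 = 5 + 5^2 = 30
N_2 = 5 + 30^2 = 905
N_3 = 5 + 905^2 = 819030
Terms of depth exactly 3: N_3 − N_2 = 819030 − 905 = 818125.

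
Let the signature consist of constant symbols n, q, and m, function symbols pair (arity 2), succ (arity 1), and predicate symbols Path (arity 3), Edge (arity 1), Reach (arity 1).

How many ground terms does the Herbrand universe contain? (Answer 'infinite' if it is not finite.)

infinite

The signature has at least one function symbol (pair, arity 2) and at least one constant (n).
Iterating pair gives infinitely many distinct ground terms: n, pair(n, n), pair(pair(n, n), pair(n, n)), ...
So the Herbrand universe is infinite.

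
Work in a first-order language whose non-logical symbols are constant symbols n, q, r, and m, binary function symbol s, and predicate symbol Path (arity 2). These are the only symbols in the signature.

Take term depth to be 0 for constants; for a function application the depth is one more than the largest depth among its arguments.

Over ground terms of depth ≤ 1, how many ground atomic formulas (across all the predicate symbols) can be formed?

400

First count ground terms of depth ≤ 1.
Let N_k count ground terms of depth at most k. Each non-constant term of depth ≤ k is some function symbol applied to depth-≤(k−1) arguments, giving N_k = 4 + N_{k-1}^2.
N_0 = 4
N_1 = 4 + 4^2 = 20
So |H| = 20.
For each predicate symbol, the number of ground atoms is |H| raised to its arity; summing:
  Path: 20^2 = 400
Total ground atoms: 400.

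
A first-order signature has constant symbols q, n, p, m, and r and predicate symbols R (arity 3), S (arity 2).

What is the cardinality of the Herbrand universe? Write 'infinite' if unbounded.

5

There are no function symbols, so every ground term is one of the 5 constants.
The Herbrand universe is {q, n, p, m, r}, which is finite with 5 elements.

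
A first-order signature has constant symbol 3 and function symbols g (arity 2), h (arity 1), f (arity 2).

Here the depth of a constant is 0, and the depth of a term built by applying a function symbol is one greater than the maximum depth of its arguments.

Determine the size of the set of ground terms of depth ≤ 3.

If N_k denotes the number of depth-≤k ground terms, the 1 constant gives N_0 = 1, and each function symbol of arity r contributes N_{k-1}^r new terms at level k: N_k = 1 + N_{k-1}^2 + N_{k-1} + N_{k-1}^2.
N_0 = 1
N_1 = 1 + 1^2 + 1 + 1^2 = 4
N_2 = 1 + 4^2 + 4 + 4^2 = 37
N_3 = 1 + 37^2 + 37 + 37^2 = 2776

2776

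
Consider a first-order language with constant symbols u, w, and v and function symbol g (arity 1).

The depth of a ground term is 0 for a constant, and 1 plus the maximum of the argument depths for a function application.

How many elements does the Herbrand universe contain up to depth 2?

9

Let N_k = |{terms of depth ≤ k}|. Then N_0 = 3 and N_k = 3 + N_{k-1} for k ≥ 1 (one summand per function symbol, arity giving the exponent).
N_0 = 3
N_1 = 3 + 3 = 6
N_2 = 3 + 6 = 9
Explicitly: u, w, v, g(u), g(w), g(v), g(g(u)), g(g(w)), g(g(v)).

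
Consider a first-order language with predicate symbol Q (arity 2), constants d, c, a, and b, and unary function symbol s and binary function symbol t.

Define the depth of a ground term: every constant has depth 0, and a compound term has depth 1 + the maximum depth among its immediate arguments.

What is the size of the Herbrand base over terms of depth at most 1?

576

First count ground terms of depth ≤ 1.
Let N_k = |{terms of depth ≤ k}|. Then N_0 = 4 and N_k = 4 + N_{k-1} + N_{k-1}^2 for k ≥ 1 (one summand per function symbol, arity giving the exponent).
N_0 = 4
N_1 = 4 + 4 + 4^2 = 24
So |H| = 24.
Each predicate of arity r yields |H|^r ground atoms (one per choice of an r-tuple from H):
  Q: 24^2 = 576
Total ground atoms: 576.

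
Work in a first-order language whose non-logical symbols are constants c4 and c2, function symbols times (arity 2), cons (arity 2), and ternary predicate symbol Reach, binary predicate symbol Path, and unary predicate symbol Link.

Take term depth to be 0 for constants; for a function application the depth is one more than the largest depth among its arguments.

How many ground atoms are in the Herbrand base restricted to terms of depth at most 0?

14

First count ground terms of depth ≤ 0.
Let N_k count ground terms of depth at most k. Each non-constant term of depth ≤ k is some function symbol applied to depth-≤(k−1) arguments, giving N_k = 2 + N_{k-1}^2 + N_{k-1}^2.
N_0 = 2
Explicitly: c4, c2.
So |H| = 2.
A ground atom is a predicate applied to a tuple of terms from H, so the count is the sum over predicates of |H|^arity:
  Reach: 2^3 = 8;  Path: 2^2 = 4;  Link: 2
Total ground atoms: 8 + 4 + 2 = 14.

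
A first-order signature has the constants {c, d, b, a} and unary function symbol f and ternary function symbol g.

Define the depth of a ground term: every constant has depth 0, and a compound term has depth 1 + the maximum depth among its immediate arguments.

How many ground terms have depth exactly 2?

373252

Write N_k for the number of ground terms of depth ≤ k. A term of depth ≤ k is either a constant or a function symbol applied to arguments of depth ≤ k−1, so N_k = 4 + N_{k-1} + N_{k-1}^3.
N_0 = 4
N_1 = 4 + 4 + 4^3 = 72
N_2 = 4 + 72 + 72^3 = 373324
Terms of depth exactly 2: N_2 − N_1 = 373324 − 72 = 373252.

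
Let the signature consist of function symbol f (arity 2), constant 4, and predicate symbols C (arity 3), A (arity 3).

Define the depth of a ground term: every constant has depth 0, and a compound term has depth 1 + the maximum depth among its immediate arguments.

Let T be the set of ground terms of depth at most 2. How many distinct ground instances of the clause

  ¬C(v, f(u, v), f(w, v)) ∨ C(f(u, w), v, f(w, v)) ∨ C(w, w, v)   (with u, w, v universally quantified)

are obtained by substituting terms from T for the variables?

125

Ground terms of depth ≤ 2:
  Let N_k = |{terms of depth ≤ k}|. Then N_0 = 1 and N_k = 1 + N_{k-1}^2 for k ≥ 1 (one summand per function symbol, arity giving the exponent).
  N_0 = 1
  N_1 = 1 + 1^2 = 2
  N_2 = 1 + 2^2 = 5
So there are 5 ground terms available for substitution.
The clause has 3 distinct variables (u, w, v), each appearing in the body. In the free term algebra distinct substitutions yield syntactically distinct ground instances.
Number of ground instances = 5^3 = 125.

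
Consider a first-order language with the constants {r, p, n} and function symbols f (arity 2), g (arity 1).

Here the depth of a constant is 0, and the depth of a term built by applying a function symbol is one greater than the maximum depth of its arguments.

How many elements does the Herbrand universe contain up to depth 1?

If N_k denotes the number of depth-≤k ground terms, the 3 constants give N_0 = 3, and each function symbol of arity r contributes N_{k-1}^r new terms at level k: N_k = 3 + N_{k-1}^2 + N_{k-1}.
N_0 = 3
N_1 = 3 + 3^2 + 3 = 15

15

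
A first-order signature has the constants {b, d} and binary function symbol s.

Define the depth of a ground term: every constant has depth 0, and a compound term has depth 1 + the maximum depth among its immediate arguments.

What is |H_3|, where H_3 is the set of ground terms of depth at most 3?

1446

Write N_k for the number of ground terms of depth ≤ k. A term of depth ≤ k is either a constant or a function symbol applied to arguments of depth ≤ k−1, so N_k = 2 + N_{k-1}^2.
N_0 = 2
N_1 = 2 + 2^2 = 6
N_2 = 2 + 6^2 = 38
N_3 = 2 + 38^2 = 1446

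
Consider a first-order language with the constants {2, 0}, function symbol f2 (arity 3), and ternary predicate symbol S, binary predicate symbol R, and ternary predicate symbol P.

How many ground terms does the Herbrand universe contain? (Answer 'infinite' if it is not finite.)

The signature has at least one function symbol (f2, arity 3) and at least one constant (2).
Iterating f2 gives infinitely many distinct ground terms: 2, f2(2, 2, 2), f2(f2(2, 2, 2), f2(2, 2, 2), f2(2, 2, 2)), ...
So the Herbrand universe is infinite.

infinite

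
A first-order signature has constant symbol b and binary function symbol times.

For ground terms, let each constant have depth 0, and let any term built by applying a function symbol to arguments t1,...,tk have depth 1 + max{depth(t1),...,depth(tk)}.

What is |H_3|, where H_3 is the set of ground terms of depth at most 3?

26

If N_k denotes the number of depth-≤k ground terms, the 1 constant gives N_0 = 1, and each function symbol of arity r contributes N_{k-1}^r new terms at level k: N_k = 1 + N_{k-1}^2.
N_0 = 1
N_1 = 1 + 1^2 = 2
N_2 = 1 + 2^2 = 5
N_3 = 1 + 5^2 = 26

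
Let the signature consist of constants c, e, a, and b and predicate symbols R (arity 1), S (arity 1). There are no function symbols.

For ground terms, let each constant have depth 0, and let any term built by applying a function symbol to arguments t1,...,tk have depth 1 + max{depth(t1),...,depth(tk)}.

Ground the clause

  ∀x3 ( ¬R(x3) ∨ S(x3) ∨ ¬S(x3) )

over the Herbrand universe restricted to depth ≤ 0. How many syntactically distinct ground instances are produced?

Ground terms of depth ≤ 0:
  With no function symbols every ground term is a constant, so there are exactly 4 ground terms at every depth bound.
  N_0 = 4
  Explicitly: c, e, a, b.
So there are 4 ground terms available for substitution.
The clause has 1 distinct variable (x3), which appears in the body. In the free term algebra distinct substitutions yield syntactically distinct ground instances.
Number of ground instances = 4.

4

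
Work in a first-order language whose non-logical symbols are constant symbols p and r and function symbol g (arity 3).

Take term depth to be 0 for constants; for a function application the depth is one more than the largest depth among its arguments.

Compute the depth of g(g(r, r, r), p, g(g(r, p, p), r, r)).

depth(g(r, r, r)) = 1 + max(0, 0, 0) = 1
depth(g(r, p, p)) = 1 + max(0, 0, 0) = 1
depth(g(g(r, p, p), r, r)) = 1 + max(1, 0, 0) = 2
depth(g(g(r, r, r), p, g(g(r, p, p), r, r))) = 1 + max(1, 0, 2) = 3

3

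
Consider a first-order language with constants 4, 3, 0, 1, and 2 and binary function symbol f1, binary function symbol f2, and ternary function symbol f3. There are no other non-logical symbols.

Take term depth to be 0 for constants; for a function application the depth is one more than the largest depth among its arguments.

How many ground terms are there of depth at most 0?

5

If N_k denotes the number of depth-≤k ground terms, the 5 constants give N_0 = 5, and each function symbol of arity r contributes N_{k-1}^r new terms at level k: N_k = 5 + N_{k-1}^2 + N_{k-1}^2 + N_{k-1}^3.
N_0 = 5
Explicitly: 4, 3, 0, 1, 2.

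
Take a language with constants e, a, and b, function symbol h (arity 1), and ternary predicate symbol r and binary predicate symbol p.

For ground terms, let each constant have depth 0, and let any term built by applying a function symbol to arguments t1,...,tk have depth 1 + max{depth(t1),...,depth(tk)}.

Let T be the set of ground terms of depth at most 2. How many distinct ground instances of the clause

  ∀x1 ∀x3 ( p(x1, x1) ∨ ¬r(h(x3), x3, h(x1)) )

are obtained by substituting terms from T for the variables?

Ground terms of depth ≤ 2:
  If N_k denotes the number of depth-≤k ground terms, the 3 constants give N_0 = 3, and each function symbol of arity r contributes N_{k-1}^r new terms at level k: N_k = 3 + N_{k-1}.
  N_0 = 3
  N_1 = 3 + 3 = 6
  N_2 = 3 + 6 = 9
  Explicitly: e, a, b, h(e), h(a), h(b), h(h(e)), h(h(a)), h(h(b)).
So there are 9 ground terms available for substitution.
The clause has 2 distinct variables (x1, x3), each appearing in the body. In the free term algebra distinct substitutions yield syntactically distinct ground instances.
Number of ground instances = 9^2 = 81.

81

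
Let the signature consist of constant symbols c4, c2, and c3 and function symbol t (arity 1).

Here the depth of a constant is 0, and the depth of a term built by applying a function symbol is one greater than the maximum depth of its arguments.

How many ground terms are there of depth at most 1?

6

Write N_k for the number of ground terms of depth ≤ k. A term of depth ≤ k is either a constant or a function symbol applied to arguments of depth ≤ k−1, so N_k = 3 + N_{k-1}.
N_0 = 3
N_1 = 3 + 3 = 6
Explicitly: c4, c2, c3, t(c4), t(c2), t(c3).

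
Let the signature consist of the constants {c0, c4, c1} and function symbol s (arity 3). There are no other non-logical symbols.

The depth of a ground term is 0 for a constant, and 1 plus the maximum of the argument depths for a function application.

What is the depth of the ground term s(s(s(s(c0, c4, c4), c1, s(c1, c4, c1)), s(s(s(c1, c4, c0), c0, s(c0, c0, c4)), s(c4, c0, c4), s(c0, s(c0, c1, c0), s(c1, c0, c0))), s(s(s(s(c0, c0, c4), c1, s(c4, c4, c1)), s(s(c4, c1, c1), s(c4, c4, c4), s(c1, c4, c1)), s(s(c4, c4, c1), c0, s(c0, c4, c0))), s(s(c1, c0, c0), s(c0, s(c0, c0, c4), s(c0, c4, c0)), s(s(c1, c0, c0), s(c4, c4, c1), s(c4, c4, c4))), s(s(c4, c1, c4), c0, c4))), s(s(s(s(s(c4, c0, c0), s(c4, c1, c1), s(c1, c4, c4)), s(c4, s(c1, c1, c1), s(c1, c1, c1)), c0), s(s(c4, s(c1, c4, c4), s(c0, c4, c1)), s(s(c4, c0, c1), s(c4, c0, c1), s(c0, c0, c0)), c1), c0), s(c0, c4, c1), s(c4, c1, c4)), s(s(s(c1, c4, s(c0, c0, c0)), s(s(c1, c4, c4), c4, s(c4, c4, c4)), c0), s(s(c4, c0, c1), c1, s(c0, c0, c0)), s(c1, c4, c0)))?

6

depth(s(c0, c4, c4)) = 1 + max(0, 0, 0) = 1
depth(s(c1, c4, c1)) = 1 + max(0, 0, 0) = 1
depth(s(s(c0, c4, c4), c1, s(c1, c4, c1))) = 1 + max(1, 0, 1) = 2
depth(s(c1, c4, c0)) = 1 + max(0, 0, 0) = 1
depth(s(c0, c0, c4)) = 1 + max(0, 0, 0) = 1
depth(s(s(c1, c4, c0), c0, s(c0, c0, c4))) = 1 + max(1, 0, 1) = 2
depth(s(c4, c0, c4)) = 1 + max(0, 0, 0) = 1
depth(s(c0, c1, c0)) = 1 + max(0, 0, 0) = 1
depth(s(c1, c0, c0)) = 1 + max(0, 0, 0) = 1
depth(s(c0, s(c0, c1, c0), s(c1, c0, c0))) = 1 + max(0, 1, 1) = 2
depth(s(s(s(c1, c4, c0), c0, s(c0, c0, c4)), s(c4, c0, c4), s(c0, s(c0, c1, c0), s(c1, c0, c0)))) = 1 + max(2, 1, 2) = 3
depth(s(c4, c4, c1)) = 1 + max(0, 0, 0) = 1
depth(s(s(c0, c0, c4), c1, s(c4, c4, c1))) = 1 + max(1, 0, 1) = 2
depth(s(c4, c1, c1)) = 1 + max(0, 0, 0) = 1
depth(s(c4, c4, c4)) = 1 + max(0, 0, 0) = 1
depth(s(s(c4, c1, c1), s(c4, c4, c4), s(c1, c4, c1))) = 1 + max(1, 1, 1) = 2
depth(s(c0, c4, c0)) = 1 + max(0, 0, 0) = 1
depth(s(s(c4, c4, c1), c0, s(c0, c4, c0))) = 1 + max(1, 0, 1) = 2
depth(s(s(s(c0, c0, c4), c1, s(c4, c4, c1)), s(s(c4, c1, c1), s(c4, c4, c4), s(c1, c4, c1)), s(s(c4, c4, c1), c0, s(c0, c4, c0)))) = 1 + max(2, 2, 2) = 3
depth(s(c0, s(c0, c0, c4), s(c0, c4, c0))) = 1 + max(0, 1, 1) = 2
depth(s(s(c1, c0, c0), s(c4, c4, c1), s(c4, c4, c4))) = 1 + max(1, 1, 1) = 2
depth(s(s(c1, c0, c0), s(c0, s(c0, c0, c4), s(c0, c4, c0)), s(s(c1, c0, c0), s(c4, c4, c1), s(c4, c4, c4)))) = 1 + max(1, 2, 2) = 3
depth(s(c4, c1, c4)) = 1 + max(0, 0, 0) = 1
depth(s(s(c4, c1, c4), c0, c4)) = 1 + max(1, 0, 0) = 2
depth(s(s(s(s(c0, c0, c4), c1, s(c4, c4, c1)), s(s(c4, c1, c1), s(c4, c4, c4), s(c1, c4, c1)), s(s(c4, c4, c1), c0, s(c0, c4, c0))), s(s(c1, c0, c0), s(c0, s(c0, c0, c4), s(c0, c4, c0)), s(s(c1, c0, c0), s(c4, c4, c1), s(c4, c4, c4))), s(s(c4, c1, c4), c0, c4))) = 1 + max(3, 3, 2) = 4
depth(s(s(s(c0, c4, c4), c1, s(c1, c4, c1)), s(s(s(c1, c4, c0), c0, s(c0, c0, c4)), s(c4, c0, c4), s(c0, s(c0, c1, c0), s(c1, c0, c0))), s(s(s(s(c0, c0, c4), c1, s(c4, c4, c1)), s(s(c4, c1, c1), s(c4, c4, c4), s(c1, c4, c1)), s(s(c4, c4, c1), c0, s(c0, c4, c0))), s(s(c1, c0, c0), s(c0, s(c0, c0, c4), s(c0, c4, c0)), s(s(c1, c0, c0), s(c4, c4, c1), s(c4, c4, c4))), s(s(c4, c1, c4), c0, c4)))) = 1 + max(2, 3, 4) = 5
depth(s(c4, c0, c0)) = 1 + max(0, 0, 0) = 1
depth(s(c1, c4, c4)) = 1 + max(0, 0, 0) = 1
depth(s(s(c4, c0, c0), s(c4, c1, c1), s(c1, c4, c4))) = 1 + max(1, 1, 1) = 2
depth(s(c1, c1, c1)) = 1 + max(0, 0, 0) = 1
depth(s(c4, s(c1, c1, c1), s(c1, c1, c1))) = 1 + max(0, 1, 1) = 2
depth(s(s(s(c4, c0, c0), s(c4, c1, c1), s(c1, c4, c4)), s(c4, s(c1, c1, c1), s(c1, c1, c1)), c0)) = 1 + max(2, 2, 0) = 3
depth(s(c0, c4, c1)) = 1 + max(0, 0, 0) = 1
depth(s(c4, s(c1, c4, c4), s(c0, c4, c1))) = 1 + max(0, 1, 1) = 2
depth(s(c4, c0, c1)) = 1 + max(0, 0, 0) = 1
depth(s(c0, c0, c0)) = 1 + max(0, 0, 0) = 1
depth(s(s(c4, c0, c1), s(c4, c0, c1), s(c0, c0, c0))) = 1 + max(1, 1, 1) = 2
depth(s(s(c4, s(c1, c4, c4), s(c0, c4, c1)), s(s(c4, c0, c1), s(c4, c0, c1), s(c0, c0, c0)), c1)) = 1 + max(2, 2, 0) = 3
depth(s(s(s(s(c4, c0, c0), s(c4, c1, c1), s(c1, c4, c4)), s(c4, s(c1, c1, c1), s(c1, c1, c1)), c0), s(s(c4, s(c1, c4, c4), s(c0, c4, c1)), s(s(c4, c0, c1), s(c4, c0, c1), s(c0, c0, c0)), c1), c0)) = 1 + max(3, 3, 0) = 4
depth(s(s(s(s(s(c4, c0, c0), s(c4, c1, c1), s(c1, c4, c4)), s(c4, s(c1, c1, c1), s(c1, c1, c1)), c0), s(s(c4, s(c1, c4, c4), s(c0, c4, c1)), s(s(c4, c0, c1), s(c4, c0, c1), s(c0, c0, c0)), c1), c0), s(c0, c4, c1), s(c4, c1, c4))) = 1 + max(4, 1, 1) = 5
depth(s(c1, c4, s(c0, c0, c0))) = 1 + max(0, 0, 1) = 2
depth(s(s(c1, c4, c4), c4, s(c4, c4, c4))) = 1 + max(1, 0, 1) = 2
depth(s(s(c1, c4, s(c0, c0, c0)), s(s(c1, c4, c4), c4, s(c4, c4, c4)), c0)) = 1 + max(2, 2, 0) = 3
depth(s(s(c4, c0, c1), c1, s(c0, c0, c0))) = 1 + max(1, 0, 1) = 2
depth(s(s(s(c1, c4, s(c0, c0, c0)), s(s(c1, c4, c4), c4, s(c4, c4, c4)), c0), s(s(c4, c0, c1), c1, s(c0, c0, c0)), s(c1, c4, c0))) = 1 + max(3, 2, 1) = 4
depth(s(s(s(s(c0, c4, c4), c1, s(c1, c4, c1)), s(s(s(c1, c4, c0), c0, s(c0, c0, c4)), s(c4, c0, c4), s(c0, s(c0, c1, c0), s(c1, c0, c0))), s(s(s(s(c0, c0, c4), c1, s(c4, c4, c1)), s(s(c4, c1, c1), s(c4, c4, c4), s(c1, c4, c1)), s(s(c4, c4, c1), c0, s(c0, c4, c0))), s(s(c1, c0, c0), s(c0, s(c0, c0, c4), s(c0, c4, c0)), s(s(c1, c0, c0), s(c4, c4, c1), s(c4, c4, c4))), s(s(c4, c1, c4), c0, c4))), s(s(s(s(s(c4, c0, c0), s(c4, c1, c1), s(c1, c4, c4)), s(c4, s(c1, c1, c1), s(c1, c1, c1)), c0), s(s(c4, s(c1, c4, c4), s(c0, c4, c1)), s(s(c4, c0, c1), s(c4, c0, c1), s(c0, c0, c0)), c1), c0), s(c0, c4, c1), s(c4, c1, c4)), s(s(s(c1, c4, s(c0, c0, c0)), s(s(c1, c4, c4), c4, s(c4, c4, c4)), c0), s(s(c4, c0, c1), c1, s(c0, c0, c0)), s(c1, c4, c0)))) = 1 + max(5, 5, 4) = 6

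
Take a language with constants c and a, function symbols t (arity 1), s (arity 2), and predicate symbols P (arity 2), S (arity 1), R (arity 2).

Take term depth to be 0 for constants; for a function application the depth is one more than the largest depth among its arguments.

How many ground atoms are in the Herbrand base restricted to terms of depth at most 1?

136

First count ground terms of depth ≤ 1.
If N_k denotes the number of depth-≤k ground terms, the 2 constants give N_0 = 2, and each function symbol of arity r contributes N_{k-1}^r new terms at level k: N_k = 2 + N_{k-1} + N_{k-1}^2.
N_0 = 2
N_1 = 2 + 2 + 2^2 = 8
Explicitly: c, a, t(c), t(a), s(c, c), s(c, a), s(a, c), s(a, a).
So |H| = 8.
Each predicate of arity r yields |H|^r ground atoms (one per choice of an r-tuple from H):
  P: 8^2 = 64;  S: 8;  R: 8^2 = 64
Total ground atoms: 64 + 8 + 64 = 136.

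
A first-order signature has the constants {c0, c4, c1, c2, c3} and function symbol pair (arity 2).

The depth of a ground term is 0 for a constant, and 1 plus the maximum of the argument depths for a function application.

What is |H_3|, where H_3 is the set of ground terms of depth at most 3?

Count level by level. With function symbols pair/2, the terms of depth ≤ k are the 5 constants together with each function applied to depth-≤(k−1) tuples, so N_k = 5 + N_{k-1}^2.
N_0 = 5
N_1 = 5 + 5^2 = 30
N_2 = 5 + 30^2 = 905
N_3 = 5 + 905^2 = 819030

819030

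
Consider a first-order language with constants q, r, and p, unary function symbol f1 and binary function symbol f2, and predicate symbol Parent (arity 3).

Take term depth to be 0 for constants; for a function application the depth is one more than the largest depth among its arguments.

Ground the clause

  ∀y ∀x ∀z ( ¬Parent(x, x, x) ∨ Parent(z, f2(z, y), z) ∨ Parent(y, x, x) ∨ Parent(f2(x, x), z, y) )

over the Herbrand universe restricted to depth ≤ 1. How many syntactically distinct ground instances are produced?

3375

Ground terms of depth ≤ 1:
  Let N_k = |{terms of depth ≤ k}|. Then N_0 = 3 and N_k = 3 + N_{k-1} + N_{k-1}^2 for k ≥ 1 (one summand per function symbol, arity giving the exponent).
  N_0 = 3
  N_1 = 3 + 3 + 3^2 = 15
So there are 15 ground terms available for substitution.
Each of y, x, z ranges independently over the available ground terms, and distinct assignments produce distinct instances.
Number of ground instances = 15^3 = 3375.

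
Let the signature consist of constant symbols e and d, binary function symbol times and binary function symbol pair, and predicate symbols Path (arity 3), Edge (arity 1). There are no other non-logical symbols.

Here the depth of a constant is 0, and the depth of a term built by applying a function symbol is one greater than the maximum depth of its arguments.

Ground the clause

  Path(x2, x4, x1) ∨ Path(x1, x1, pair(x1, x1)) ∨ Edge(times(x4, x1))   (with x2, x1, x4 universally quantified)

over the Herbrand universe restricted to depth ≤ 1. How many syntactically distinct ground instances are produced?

1000

Ground terms of depth ≤ 1:
  If N_k denotes the number of depth-≤k ground terms, the 2 constants give N_0 = 2, and each function symbol of arity r contributes N_{k-1}^r new terms at level k: N_k = 2 + N_{k-1}^2 + N_{k-1}^2.
  N_0 = 2
  N_1 = 2 + 2^2 + 2^2 = 10
  Explicitly: e, d, times(e, e), times(e, d), times(d, e), times(d, d), pair(e, e), pair(e, d), pair(d, e), pair(d, d).
So there are 10 ground terms available for substitution.
Each of x2, x1, x4 ranges independently over the available ground terms, and distinct assignments produce distinct instances.
Number of ground instances = 10^3 = 1000.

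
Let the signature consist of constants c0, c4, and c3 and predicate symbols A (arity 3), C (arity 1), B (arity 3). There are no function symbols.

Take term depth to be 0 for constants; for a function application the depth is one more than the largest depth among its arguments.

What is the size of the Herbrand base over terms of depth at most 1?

First count ground terms of depth ≤ 1.
With no function symbols every ground term is a constant, so there are exactly 3 ground terms at every depth bound.
N_0 = 3
N_1 = 3
So |H| = 3.
Each predicate of arity r yields |H|^r ground atoms (one per choice of an r-tuple from H):
  A: 3^3 = 27;  C: 3;  B: 3^3 = 27
Total ground atoms: 27 + 3 + 27 = 57.

57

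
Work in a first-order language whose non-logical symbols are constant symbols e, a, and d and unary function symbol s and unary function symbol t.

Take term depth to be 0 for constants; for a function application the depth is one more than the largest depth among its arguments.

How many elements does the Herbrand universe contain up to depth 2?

21

Write N_k for the number of ground terms of depth ≤ k. A term of depth ≤ k is either a constant or a function symbol applied to arguments of depth ≤ k−1, so N_k = 3 + N_{k-1} + N_{k-1}.
N_0 = 3
N_1 = 3 + 3 + 3 = 9
N_2 = 3 + 9 + 9 = 21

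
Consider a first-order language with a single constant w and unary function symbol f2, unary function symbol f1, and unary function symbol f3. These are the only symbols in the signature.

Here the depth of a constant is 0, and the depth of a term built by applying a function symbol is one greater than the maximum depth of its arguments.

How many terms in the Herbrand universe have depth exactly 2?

9

Let N_k count ground terms of depth at most k. Each non-constant term of depth ≤ k is some function symbol applied to depth-≤(k−1) arguments, giving N_k = 1 + N_{k-1} + N_{k-1} + N_{k-1}.
N_0 = 1
N_1 = 1 + 1 + 1 + 1 = 4
N_2 = 1 + 4 + 4 + 4 = 13
Terms of depth exactly 2: N_2 − N_1 = 13 − 4 = 9.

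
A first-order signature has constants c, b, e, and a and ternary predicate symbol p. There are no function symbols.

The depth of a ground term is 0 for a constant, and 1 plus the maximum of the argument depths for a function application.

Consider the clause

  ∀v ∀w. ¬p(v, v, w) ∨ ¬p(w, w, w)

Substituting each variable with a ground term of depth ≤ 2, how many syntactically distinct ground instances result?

Ground terms of depth ≤ 2:
  With no function symbols every ground term is a constant, so there are exactly 4 ground terms at every depth bound.
  N_0 = 4
  N_1 = 4
  N_2 = 4
  Explicitly: c, b, e, a.
So there are 4 ground terms available for substitution.
The body mentions every one of the 2 quantified variables; since ground terms form a free algebra, no two substitutions collapse to the same formula.
Number of ground instances = 4^2 = 16.

16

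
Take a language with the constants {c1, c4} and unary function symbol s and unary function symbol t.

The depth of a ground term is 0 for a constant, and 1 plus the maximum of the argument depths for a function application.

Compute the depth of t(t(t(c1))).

3

depth(t(c1)) = 1 + depth(c1) = 1 + 0 = 1
depth(t(t(c1))) = 1 + depth(t(c1)) = 1 + 1 = 2
depth(t(t(t(c1)))) = 1 + depth(t(t(c1))) = 1 + 2 = 3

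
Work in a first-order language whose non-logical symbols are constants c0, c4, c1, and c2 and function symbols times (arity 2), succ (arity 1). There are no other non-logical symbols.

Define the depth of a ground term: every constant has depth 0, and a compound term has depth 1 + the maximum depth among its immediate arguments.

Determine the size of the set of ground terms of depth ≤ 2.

Count level by level. With function symbols times/2, succ/1, the terms of depth ≤ k are the 4 constants together with each function applied to depth-≤(k−1) tuples, so N_k = 4 + N_{k-1}^2 + N_{k-1}.
N_0 = 4
N_1 = 4 + 4^2 + 4 = 24
N_2 = 4 + 24^2 + 24 = 604

604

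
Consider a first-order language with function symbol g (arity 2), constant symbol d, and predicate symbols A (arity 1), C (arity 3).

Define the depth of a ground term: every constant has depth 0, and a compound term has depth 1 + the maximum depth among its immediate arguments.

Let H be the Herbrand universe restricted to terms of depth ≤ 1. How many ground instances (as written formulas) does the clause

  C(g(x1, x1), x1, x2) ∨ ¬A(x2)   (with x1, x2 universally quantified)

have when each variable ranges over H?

Ground terms of depth ≤ 1:
  Count level by level. With function symbols g/2, the terms of depth ≤ k are the 1 constant together with each function applied to depth-≤(k−1) tuples, so N_k = 1 + N_{k-1}^2.
  N_0 = 1
  N_1 = 1 + 1^2 = 2
So there are 2 ground terms available for substitution.
The body mentions every one of the 2 quantified variables; since ground terms form a free algebra, no two substitutions collapse to the same formula.
Number of ground instances = 2^2 = 4.

4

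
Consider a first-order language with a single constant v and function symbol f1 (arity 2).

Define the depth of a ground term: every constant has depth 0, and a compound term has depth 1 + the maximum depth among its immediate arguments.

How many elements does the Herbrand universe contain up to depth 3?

Count level by level. With function symbols f1/2, the terms of depth ≤ k are the 1 constant together with each function applied to depth-≤(k−1) tuples, so N_k = 1 + N_{k-1}^2.
N_0 = 1
N_1 = 1 + 1^2 = 2
N_2 = 1 + 2^2 = 5
N_3 = 1 + 5^2 = 26

26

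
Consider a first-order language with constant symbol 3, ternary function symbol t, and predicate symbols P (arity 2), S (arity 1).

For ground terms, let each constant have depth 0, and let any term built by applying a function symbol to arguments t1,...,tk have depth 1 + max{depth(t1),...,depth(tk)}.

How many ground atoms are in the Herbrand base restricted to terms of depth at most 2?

90

First count ground terms of depth ≤ 2.
Let N_k count ground terms of depth at most k. Each non-constant term of depth ≤ k is some function symbol applied to depth-≤(k−1) arguments, giving N_k = 1 + N_{k-1}^3.
N_0 = 1
N_1 = 1 + 1^3 = 2
N_2 = 1 + 2^3 = 9
So |H| = 9.
Ground atoms are formed by filling each argument slot of a predicate with a term from H, so an r-ary predicate gives |H|^r atoms:
  P: 9^2 = 81;  S: 9
Total ground atoms: 81 + 9 = 90.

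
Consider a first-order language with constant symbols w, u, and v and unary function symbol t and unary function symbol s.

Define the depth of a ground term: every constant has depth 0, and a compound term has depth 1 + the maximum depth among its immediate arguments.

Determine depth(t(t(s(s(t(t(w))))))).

6

depth(t(w)) = 1 + depth(w) = 1 + 0 = 1
depth(t(t(w))) = 1 + depth(t(w)) = 1 + 1 = 2
depth(s(t(t(w)))) = 1 + depth(t(t(w))) = 1 + 2 = 3
depth(s(s(t(t(w))))) = 1 + depth(s(t(t(w)))) = 1 + 3 = 4
depth(t(s(s(t(t(w)))))) = 1 + depth(s(s(t(t(w))))) = 1 + 4 = 5
depth(t(t(s(s(t(t(w))))))) = 1 + depth(t(s(s(t(t(w)))))) = 1 + 5 = 6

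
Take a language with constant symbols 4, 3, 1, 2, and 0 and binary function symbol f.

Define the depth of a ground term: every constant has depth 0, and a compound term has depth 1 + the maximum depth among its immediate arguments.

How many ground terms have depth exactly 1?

Write N_k for the number of ground terms of depth ≤ k. A term of depth ≤ k is either a constant or a function symbol applied to arguments of depth ≤ k−1, so N_k = 5 + N_{k-1}^2.
N_0 = 5
N_1 = 5 + 5^2 = 30
Terms of depth exactly 1: N_1 − N_0 = 30 − 5 = 25.

25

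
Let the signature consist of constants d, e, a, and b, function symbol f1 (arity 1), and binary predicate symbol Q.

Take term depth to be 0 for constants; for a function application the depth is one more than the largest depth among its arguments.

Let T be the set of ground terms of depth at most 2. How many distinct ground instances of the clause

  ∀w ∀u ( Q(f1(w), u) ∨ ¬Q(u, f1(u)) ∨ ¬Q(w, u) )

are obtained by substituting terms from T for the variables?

144

Ground terms of depth ≤ 2:
  Write N_k for the number of ground terms of depth ≤ k. A term of depth ≤ k is either a constant or a function symbol applied to arguments of depth ≤ k−1, so N_k = 4 + N_{k-1}.
  N_0 = 4
  N_1 = 4 + 4 = 8
  N_2 = 4 + 8 = 12
  Explicitly: d, e, a, b, f1(d), f1(e), f1(a), f1(b), f1(f1(d)), f1(f1(e)), f1(f1(a)), f1(f1(b)).
So there are 12 ground terms available for substitution.
Each of w, u ranges independently over the available ground terms, and distinct assignments produce distinct instances.
Number of ground instances = 12^2 = 144.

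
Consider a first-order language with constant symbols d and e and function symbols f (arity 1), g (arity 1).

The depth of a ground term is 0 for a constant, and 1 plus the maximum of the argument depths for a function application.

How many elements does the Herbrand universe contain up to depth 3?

Write N_k for the number of ground terms of depth ≤ k. A term of depth ≤ k is either a constant or a function symbol applied to arguments of depth ≤ k−1, so N_k = 2 + N_{k-1} + N_{k-1}.
N_0 = 2
N_1 = 2 + 2 + 2 = 6
N_2 = 2 + 6 + 6 = 14
N_3 = 2 + 14 + 14 = 30

30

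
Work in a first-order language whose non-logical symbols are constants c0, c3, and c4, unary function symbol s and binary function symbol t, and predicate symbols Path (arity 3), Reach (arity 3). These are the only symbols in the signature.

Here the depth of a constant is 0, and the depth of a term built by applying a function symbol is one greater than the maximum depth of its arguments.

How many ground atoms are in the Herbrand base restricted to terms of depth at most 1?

6750

First count ground terms of depth ≤ 1.
Write N_k for the number of ground terms of depth ≤ k. A term of depth ≤ k is either a constant or a function symbol applied to arguments of depth ≤ k−1, so N_k = 3 + N_{k-1} + N_{k-1}^2.
N_0 = 3
N_1 = 3 + 3 + 3^2 = 15
So |H| = 15.
A ground atom is a predicate applied to a tuple of terms from H, so the count is the sum over predicates of |H|^arity:
  Path: 15^3 = 3375;  Reach: 15^3 = 3375
Total ground atoms: 3375 + 3375 = 6750.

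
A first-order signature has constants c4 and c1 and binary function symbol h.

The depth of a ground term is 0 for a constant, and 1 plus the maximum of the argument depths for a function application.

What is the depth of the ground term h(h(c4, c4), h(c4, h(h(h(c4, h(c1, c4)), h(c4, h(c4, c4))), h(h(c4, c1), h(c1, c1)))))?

depth(h(c4, c4)) = 1 + max(0, 0) = 1
depth(h(c1, c4)) = 1 + max(0, 0) = 1
depth(h(c4, h(c1, c4))) = 1 + max(0, 1) = 2
depth(h(c4, h(c4, c4))) = 1 + max(0, 1) = 2
depth(h(h(c4, h(c1, c4)), h(c4, h(c4, c4)))) = 1 + max(2, 2) = 3
depth(h(c4, c1)) = 1 + max(0, 0) = 1
depth(h(c1, c1)) = 1 + max(0, 0) = 1
depth(h(h(c4, c1), h(c1, c1))) = 1 + max(1, 1) = 2
depth(h(h(h(c4, h(c1, c4)), h(c4, h(c4, c4))), h(h(c4, c1), h(c1, c1)))) = 1 + max(3, 2) = 4
depth(h(c4, h(h(h(c4, h(c1, c4)), h(c4, h(c4, c4))), h(h(c4, c1), h(c1, c1))))) = 1 + max(0, 4) = 5
depth(h(h(c4, c4), h(c4, h(h(h(c4, h(c1, c4)), h(c4, h(c4, c4))), h(h(c4, c1), h(c1, c1)))))) = 1 + max(1, 5) = 6

6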